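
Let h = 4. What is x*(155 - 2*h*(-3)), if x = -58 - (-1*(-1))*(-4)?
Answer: -9666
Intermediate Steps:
x = -54 (x = -58 - (-4) = -58 - 1*(-4) = -58 + 4 = -54)
x*(155 - 2*h*(-3)) = -54*(155 - 2*4*(-3)) = -54*(155 - 8*(-3)) = -54*(155 + 24) = -54*179 = -9666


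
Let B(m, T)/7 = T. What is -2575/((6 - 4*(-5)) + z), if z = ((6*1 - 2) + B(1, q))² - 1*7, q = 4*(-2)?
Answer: -2575/2723 ≈ -0.94565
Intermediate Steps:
q = -8
B(m, T) = 7*T
z = 2697 (z = ((6*1 - 2) + 7*(-8))² - 1*7 = ((6 - 2) - 56)² - 7 = (4 - 56)² - 7 = (-52)² - 7 = 2704 - 7 = 2697)
-2575/((6 - 4*(-5)) + z) = -2575/((6 - 4*(-5)) + 2697) = -2575/((6 + 20) + 2697) = -2575/(26 + 2697) = -2575/2723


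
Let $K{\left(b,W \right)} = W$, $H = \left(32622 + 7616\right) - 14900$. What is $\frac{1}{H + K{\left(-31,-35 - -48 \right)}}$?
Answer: $\frac{1}{25351} \approx 3.9446 \cdot 10^{-5}$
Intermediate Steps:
$H = 25338$ ($H = 40238 - 14900 = 25338$)
$\frac{1}{H + K{\left(-31,-35 - -48 \right)}} = \frac{1}{25338 - -13} = \frac{1}{25338 + \left(-35 + 48\right)} = \frac{1}{25338 + 13} = \frac{1}{25351}$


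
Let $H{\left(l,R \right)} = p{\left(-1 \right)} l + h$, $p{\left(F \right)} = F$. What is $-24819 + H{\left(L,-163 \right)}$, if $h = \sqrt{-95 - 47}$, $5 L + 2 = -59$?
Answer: $- \frac{124034}{5} + i \sqrt{142} \approx -24807.0 + 11.916 i$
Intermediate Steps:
$L = - \frac{61}{5}$ ($L = - \frac{2}{5} + \frac{1}{5} \left(-59\right) = - \frac{2}{5} - \frac{59}{5} = - \frac{61}{5} \approx -12.2$)
$h = i \sqrt{142}$ ($h = \sqrt{-142} = i \sqrt{142} \approx 11.916 i$)
$H{\left(l,R \right)} = - l + i \sqrt{142}$
$-24819 + H{\left(L,-163 \right)} = -24819 + \left(\left(-1\right) \left(- \frac{61}{5}\right) + i \sqrt{142}\right) = -24819 + \left(\frac{61}{5} + i \sqrt{142}\right) = - \frac{124034}{5} + i \sqrt{142}$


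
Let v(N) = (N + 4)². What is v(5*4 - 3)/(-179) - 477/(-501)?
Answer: -45186/29893 ≈ -1.5116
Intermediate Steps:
v(N) = (4 + N)²
v(5*4 - 3)/(-179) - 477/(-501) = (4 + (5*4 - 3))²/(-179) - 477/(-501) = (4 + (20 - 3))²*(-1/179) - 477*(-1/501) = (4 + 17)²*(-1/179) + 159/167 = 21²*(-1/179) + 159/167 = 441*(-1/179) + 159/167 = -441/179 + 159/167 = -45186/29893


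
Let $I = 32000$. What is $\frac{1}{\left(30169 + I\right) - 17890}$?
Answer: $\frac{1}{44279} \approx 2.2584 \cdot 10^{-5}$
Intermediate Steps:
$\frac{1}{\left(30169 + I\right) - 17890} = \frac{1}{\left(30169 + 32000\right) - 17890} = \frac{1}{62169 - 17890} = \frac{1}{44279}$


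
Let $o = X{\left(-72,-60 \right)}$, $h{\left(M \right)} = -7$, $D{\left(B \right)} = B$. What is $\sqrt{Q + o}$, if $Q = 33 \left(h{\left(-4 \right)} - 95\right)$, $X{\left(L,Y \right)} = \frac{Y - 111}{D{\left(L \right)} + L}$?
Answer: $\frac{i \sqrt{53837}}{4} \approx 58.007 i$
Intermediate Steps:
$X{\left(L,Y \right)} = \frac{-111 + Y}{2 L}$ ($X{\left(L,Y \right)} = \frac{Y - 111}{L + L} = \frac{-111 + Y}{2 L}$)
$o = \frac{19}{16}$ ($o = \frac{-111 - 60}{2 \left(-72\right)} = \frac{1}{2} \left(- \frac{1}{72}\right) \left(-171\right) = \frac{19}{16} \approx 1.1875$)
$Q = -3366$ ($Q = 33 \left(-7 - 95\right) = 33 \left(-102\right) = -3366$)
$\sqrt{Q + o} = \sqrt{-3366 + \frac{19}{16}} = \sqrt{- \frac{53837}{16}} = \frac{i \sqrt{53837}}{4}$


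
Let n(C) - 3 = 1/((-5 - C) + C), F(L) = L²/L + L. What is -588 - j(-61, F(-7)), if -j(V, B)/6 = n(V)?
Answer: -2856/5 ≈ -571.20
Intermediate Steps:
F(L) = 2*L (F(L) = L + L = 2*L)
n(C) = 14/5 (n(C) = 3 + 1/((-5 - C) + C) = 3 + 1/(-5) = 3 - ⅕ = 14/5)
j(V, B) = -84/5 (j(V, B) = -6*14/5 = -84/5)
-588 - j(-61, F(-7)) = -588 - 1*(-84/5) = -588 + 84/5 = -2856/5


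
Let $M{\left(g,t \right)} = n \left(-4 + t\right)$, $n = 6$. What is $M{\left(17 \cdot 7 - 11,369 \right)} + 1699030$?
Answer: $1701220$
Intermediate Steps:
$M{\left(g,t \right)} = -24 + 6 t$ ($M{\left(g,t \right)} = 6 \left(-4 + t\right) = -24 + 6 t$)
$M{\left(17 \cdot 7 - 11,369 \right)} + 1699030 = \left(-24 + 6 \cdot 369\right) + 1699030 = \left(-24 + 2214\right) + 1699030 = 2190 + 1699030 = 1701220$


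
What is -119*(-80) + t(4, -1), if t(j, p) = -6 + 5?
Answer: 9519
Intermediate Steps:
t(j, p) = -1
-119*(-80) + t(4, -1) = -119*(-80) - 1 = 9520 - 1 = 9519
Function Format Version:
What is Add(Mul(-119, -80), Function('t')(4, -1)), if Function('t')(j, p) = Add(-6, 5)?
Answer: 9519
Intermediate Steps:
Function('t')(j, p) = -1
Add(Mul(-119, -80), Function('t')(4, -1)) = Add(Mul(-119, -80), -1) = Add(9520, -1) = 9519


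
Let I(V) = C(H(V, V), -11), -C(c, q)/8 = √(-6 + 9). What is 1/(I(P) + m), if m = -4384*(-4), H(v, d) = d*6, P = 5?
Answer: 274/4804861 + √3/38438888 ≈ 5.7071e-5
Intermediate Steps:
H(v, d) = 6*d
m = 17536
C(c, q) = -8*√3 (C(c, q) = -8*√(-6 + 9) = -8*√3)
I(V) = -8*√3
1/(I(P) + m) = 1/(-8*√3 + 17536) = 1/(17536 - 8*√3)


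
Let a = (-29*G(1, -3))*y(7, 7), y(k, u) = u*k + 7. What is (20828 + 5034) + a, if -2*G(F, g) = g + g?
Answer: 20990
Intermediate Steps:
G(F, g) = -g (G(F, g) = -(g + g)/2 = -g)
y(k, u) = 7 + k*u (y(k, u) = k*u + 7 = 7 + k*u)
a = -4872 (a = (-(-29)*(-3))*(7 + 7*7) = (-29*3)*(7 + 49) = -87*56 = -4872)
(20828 + 5034) + a = (20828 + 5034) - 4872 = 25862 - 4872 = 20990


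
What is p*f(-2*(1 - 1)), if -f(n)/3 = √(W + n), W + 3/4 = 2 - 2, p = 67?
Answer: -201*I*√3/2 ≈ -174.07*I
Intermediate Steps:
W = -¾ (W = -¾ + (2 - 2) = -¾ + 0 = -¾ ≈ -0.75000)
f(n) = -3*√(-¾ + n)
p*f(-2*(1 - 1)) = 67*(-3*√(-3 + 4*(-2*(1 - 1)))/2) = 67*(-3*√(-3 + 4*(-2*0))/2) = 67*(-3*√(-3 + 4*0)/2) = 67*(-3*√(-3 + 0)/2) = 67*(-3*I*√3/2) = -201*I*√3/2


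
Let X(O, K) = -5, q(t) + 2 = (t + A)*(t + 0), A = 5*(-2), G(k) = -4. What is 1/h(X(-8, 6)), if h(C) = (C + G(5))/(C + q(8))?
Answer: 23/9 ≈ 2.5556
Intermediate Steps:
A = -10
q(t) = -2 + t*(-10 + t) (q(t) = -2 + (t - 10)*(t + 0) = -2 + (-10 + t)*t = -2 + t*(-10 + t))
h(C) = (-4 + C)/(-18 + C) (h(C) = (C - 4)/(C + (-2 + 8**2 - 10*8)) = (-4 + C)/(C + (-2 + 64 - 80)) = (-4 + C)/(C - 18) = (-4 + C)/(-18 + C))
1/h(X(-8, 6)) = 1/((-4 - 5)/(-18 - 5)) = 1/(-9/(-23)) = 1/(-1/23*(-9)) = 1/(9/23) = 23/9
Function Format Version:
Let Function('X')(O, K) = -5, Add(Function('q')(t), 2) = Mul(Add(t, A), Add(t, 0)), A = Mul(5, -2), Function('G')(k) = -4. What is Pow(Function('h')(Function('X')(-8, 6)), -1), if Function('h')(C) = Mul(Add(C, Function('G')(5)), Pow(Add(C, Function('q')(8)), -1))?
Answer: Rational(23, 9) ≈ 2.5556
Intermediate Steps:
A = -10
Function('q')(t) = Add(-2, Mul(t, Add(-10, t))) (Function('q')(t) = Add(-2, Mul(Add(t, -10), Add(t, 0))) = Add(-2, Mul(Add(-10, t), t)) = Add(-2, Mul(t, Add(-10, t))))
Function('h')(C) = Mul(Pow(Add(-18, C), -1), Add(-4, C)) (Function('h')(C) = Mul(Add(C, -4), Pow(Add(C, Add(-2, Pow(8, 2), Mul(-10, 8))), -1)) = Mul(Add(-4, C), Pow(Add(C, Add(-2, 64, -80)), -1)) = Mul(Add(-4, C), Pow(Add(C, -18), -1)) = Mul(Add(-4, C), Pow(Add(-18, C), -1)) = Mul(Pow(Add(-18, C), -1), Add(-4, C)))
Pow(Function('h')(Function('X')(-8, 6)), -1) = Pow(Mul(Pow(Add(-18, -5), -1), Add(-4, -5)), -1) = Pow(Mul(Pow(-23, -1), -9), -1) = Pow(Mul(Rational(-1, 23), -9), -1) = Pow(Rational(9, 23), -1) = Rational(23, 9)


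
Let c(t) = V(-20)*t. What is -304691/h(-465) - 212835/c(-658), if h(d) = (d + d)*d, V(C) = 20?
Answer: 1257582317/81300600 ≈ 15.468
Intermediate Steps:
h(d) = 2*d² (h(d) = (2*d)*d = 2*d²)
c(t) = 20*t
-304691/h(-465) - 212835/c(-658) = -304691/(2*(-465)²) - 212835/(20*(-658)) = -304691/(2*216225) - 212835/(-13160) = -304691/432450 - 212835*(-1/13160) = -304691*1/432450 + 6081/376 = -304691/432450 + 6081/376 = 1257582317/81300600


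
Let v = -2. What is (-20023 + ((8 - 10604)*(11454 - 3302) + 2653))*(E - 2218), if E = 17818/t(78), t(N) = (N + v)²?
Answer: 276323445113175/1444 ≈ 1.9136e+11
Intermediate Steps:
t(N) = (-2 + N)² (t(N) = (N - 2)² = (-2 + N)²)
E = 8909/2888 (E = 17818/((-2 + 78)²) = 17818/(76²) = 17818/5776 = 17818*(1/5776) = 8909/2888 ≈ 3.0848)
(-20023 + ((8 - 10604)*(11454 - 3302) + 2653))*(E - 2218) = (-20023 + ((8 - 10604)*(11454 - 3302) + 2653))*(8909/2888 - 2218) = (-20023 + (-10596*8152 + 2653))*(-6396675/2888) = (-20023 + (-86378592 + 2653))*(-6396675/2888) = (-20023 - 86375939)*(-6396675/2888) = -86395962*(-6396675/2888) = 276323445113175/1444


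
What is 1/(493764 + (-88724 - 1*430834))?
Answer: -1/25794 ≈ -3.8769e-5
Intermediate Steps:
1/(493764 + (-88724 - 1*430834)) = 1/(493764 + (-88724 - 430834)) = 1/(493764 - 519558) = 1/(-25794) = -1/25794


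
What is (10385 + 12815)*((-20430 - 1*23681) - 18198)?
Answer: -1445568800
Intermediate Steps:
(10385 + 12815)*((-20430 - 1*23681) - 18198) = 23200*((-20430 - 23681) - 18198) = 23200*(-44111 - 18198) = 23200*(-62309) = -1445568800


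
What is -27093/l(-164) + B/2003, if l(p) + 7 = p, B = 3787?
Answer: 18304952/114171 ≈ 160.33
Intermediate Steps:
l(p) = -7 + p
-27093/l(-164) + B/2003 = -27093/(-7 - 164) + 3787/2003 = -27093/(-171) + 3787*(1/2003) = -27093*(-1/171) + 3787/2003 = 9031/57 + 3787/2003 = 18304952/114171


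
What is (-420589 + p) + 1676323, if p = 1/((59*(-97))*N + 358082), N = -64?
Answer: 909595945837/724354 ≈ 1.2557e+6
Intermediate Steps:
p = 1/724354 (p = 1/((59*(-97))*(-64) + 358082) = 1/(-5723*(-64) + 358082) = 1/(366272 + 358082) = 1/724354 ≈ 1.3805e-6)
(-420589 + p) + 1676323 = (-420589 + 1/724354) + 1676323 = -304655324505/724354 + 1676323 = 909595945837/724354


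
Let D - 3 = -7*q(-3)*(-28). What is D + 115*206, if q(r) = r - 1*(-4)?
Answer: 23889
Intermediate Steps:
q(r) = 4 + r (q(r) = r + 4 = 4 + r)
D = 199 (D = 3 - 7*(4 - 3)*(-28) = 3 - 7*1*(-28) = 3 - 7*(-28) = 3 + 196 = 199)
D + 115*206 = 199 + 115*206 = 199 + 23690 = 23889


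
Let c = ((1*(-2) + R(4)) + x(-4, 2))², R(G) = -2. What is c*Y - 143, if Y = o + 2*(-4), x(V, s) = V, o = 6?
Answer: -271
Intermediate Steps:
Y = -2 (Y = 6 + 2*(-4) = 6 - 8 = -2)
c = 64 (c = ((1*(-2) - 2) - 4)² = ((-2 - 2) - 4)² = (-4 - 4)² = (-8)² = 64)
c*Y - 143 = 64*(-2) - 143 = -128 - 143 = -271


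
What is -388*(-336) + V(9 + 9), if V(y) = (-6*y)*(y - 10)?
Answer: 129504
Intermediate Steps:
V(y) = -6*y*(-10 + y) (V(y) = (-6*y)*(-10 + y) = -6*y*(-10 + y))
-388*(-336) + V(9 + 9) = -388*(-336) + 6*(9 + 9)*(10 - (9 + 9)) = 130368 + 6*18*(10 - 1*18) = 130368 + 6*18*(10 - 18) = 130368 + 6*18*(-8) = 130368 - 864 = 129504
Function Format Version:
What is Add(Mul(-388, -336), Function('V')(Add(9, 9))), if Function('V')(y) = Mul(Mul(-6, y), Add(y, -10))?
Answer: 129504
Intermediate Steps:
Function('V')(y) = Mul(-6, y, Add(-10, y)) (Function('V')(y) = Mul(Mul(-6, y), Add(-10, y)) = Mul(-6, y, Add(-10, y)))
Add(Mul(-388, -336), Function('V')(Add(9, 9))) = Add(Mul(-388, -336), Mul(6, Add(9, 9), Add(10, Mul(-1, Add(9, 9))))) = Add(130368, Mul(6, 18, Add(10, Mul(-1, 18)))) = Add(130368, Mul(6, 18, Add(10, -18))) = Add(130368, Mul(6, 18, -8)) = Add(130368, -864) = 129504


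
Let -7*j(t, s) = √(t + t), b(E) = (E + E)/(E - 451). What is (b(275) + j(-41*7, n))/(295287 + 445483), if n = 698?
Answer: -5/1185232 - I*√574/5185390 ≈ -4.2186e-6 - 4.6203e-6*I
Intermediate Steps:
b(E) = 2*E/(-451 + E) (b(E) = (2*E)/(-451 + E) = 2*E/(-451 + E))
j(t, s) = -√2*√t/7 (j(t, s) = -√(t + t)/7 = -√2*√t/7)
(b(275) + j(-41*7, n))/(295287 + 445483) = (2*275/(-451 + 275) - √2*√(-41*7)/7)/(295287 + 445483) = (2*275/(-176) - √2*√(-287)/7)/740770 = (2*275*(-1/176) - √2*I*√287/7)*(1/740770) = (-25/8 - I*√574/7)*(1/740770) = -5/1185232 - I*√574/5185390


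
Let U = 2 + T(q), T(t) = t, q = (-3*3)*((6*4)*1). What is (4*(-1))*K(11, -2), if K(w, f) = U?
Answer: 856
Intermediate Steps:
q = -216 ≈ -216.00
U = -214 (U = 2 - 216 = -214)
K(w, f) = -214
(4*(-1))*K(11, -2) = (4*(-1))*(-214) = -4*(-214) = 856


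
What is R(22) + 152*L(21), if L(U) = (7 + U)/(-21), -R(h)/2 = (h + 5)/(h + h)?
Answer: -13457/66 ≈ -203.89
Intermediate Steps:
R(h) = -(5 + h)/h (R(h) = -2*(h + 5)/(h + h) = -2*(5 + h)/(2*h) = -2*(5 + h)*1/(2*h) = -(5 + h)/h)
L(U) = -⅓ - U/21 (L(U) = (7 + U)*(-1/21) = -⅓ - U/21)
R(22) + 152*L(21) = (-5 - 1*22)/22 + 152*(-⅓ - 1/21*21) = (-5 - 22)/22 + 152*(-⅓ - 1) = (1/22)*(-27) + 152*(-4/3) = -27/22 - 608/3 = -13457/66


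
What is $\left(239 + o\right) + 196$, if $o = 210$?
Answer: $645$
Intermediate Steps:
$\left(239 + o\right) + 196 = \left(239 + 210\right) + 196 = 449 + 196 = 645$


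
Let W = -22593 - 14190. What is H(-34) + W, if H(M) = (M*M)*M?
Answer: -76087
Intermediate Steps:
H(M) = M³ (H(M) = M²*M = M³)
W = -36783
H(-34) + W = (-34)³ - 36783 = -39304 - 36783 = -76087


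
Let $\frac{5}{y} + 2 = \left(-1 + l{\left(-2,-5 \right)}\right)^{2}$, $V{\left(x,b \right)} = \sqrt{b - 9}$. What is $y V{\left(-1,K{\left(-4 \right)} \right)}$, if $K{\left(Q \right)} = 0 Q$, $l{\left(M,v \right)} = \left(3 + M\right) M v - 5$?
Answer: $\frac{15 i}{14} \approx 1.0714 i$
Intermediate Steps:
$l{\left(M,v \right)} = -5 + M v \left(3 + M\right)$ ($l{\left(M,v \right)} = M \left(3 + M\right) v - 5 = M v \left(3 + M\right) - 5 = -5 + M v \left(3 + M\right)$)
$K{\left(Q \right)} = 0$
$V{\left(x,b \right)} = \sqrt{-9 + b}$
$y = \frac{5}{14}$ ($y = \frac{5}{-2 + \left(-1 - \left(5 - 30 + 20\right)\right)^{2}} = \frac{5}{-2 + \left(-1 - -5\right)^{2}} = \frac{5}{-2 + \left(-1 + 5\right)^{2}} = \frac{5}{-2 + 4^{2}} = \frac{5}{-2 + 16} = \frac{5}{14} \approx 0.35714$)
$y V{\left(-1,K{\left(-4 \right)} \right)} = \frac{5 \sqrt{-9 + 0}}{14} = \frac{5 \sqrt{-9}}{14} = \frac{5 \cdot 3 i}{14} = \frac{15 i}{14}$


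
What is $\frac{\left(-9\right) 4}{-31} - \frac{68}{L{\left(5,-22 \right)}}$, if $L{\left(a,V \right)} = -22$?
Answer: $\frac{1450}{341} \approx 4.2522$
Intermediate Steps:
$\frac{\left(-9\right) 4}{-31} - \frac{68}{L{\left(5,-22 \right)}} = \frac{\left(-9\right) 4}{-31} - \frac{68}{-22} = \left(-36\right) \left(- \frac{1}{31}\right) - - \frac{34}{11} = \frac{36}{31} + \frac{34}{11} = \frac{1450}{341}$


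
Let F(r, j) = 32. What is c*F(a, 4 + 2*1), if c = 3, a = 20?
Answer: 96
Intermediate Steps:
c*F(a, 4 + 2*1) = 3*32 = 96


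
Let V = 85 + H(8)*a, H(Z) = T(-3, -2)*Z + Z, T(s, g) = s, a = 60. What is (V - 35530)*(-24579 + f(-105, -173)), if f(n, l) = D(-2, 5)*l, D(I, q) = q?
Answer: 926288820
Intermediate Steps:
f(n, l) = 5*l
H(Z) = -2*Z (H(Z) = -3*Z + Z = -2*Z)
V = -875 (V = 85 - 2*8*60 = 85 - 16*60 = 85 - 960 = -875)
(V - 35530)*(-24579 + f(-105, -173)) = (-875 - 35530)*(-24579 + 5*(-173)) = -36405*(-24579 - 865) = -36405*(-25444) = 926288820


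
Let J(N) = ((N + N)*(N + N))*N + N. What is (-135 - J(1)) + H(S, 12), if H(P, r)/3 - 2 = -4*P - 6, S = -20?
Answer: 88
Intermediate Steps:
H(P, r) = -12 - 12*P (H(P, r) = 6 + 3*(-4*P - 6) = 6 + 3*(-6 - 4*P) = 6 + (-18 - 12*P) = -12 - 12*P)
J(N) = N + 4*N**3 (J(N) = ((2*N)*(2*N))*N + N = (4*N**2)*N + N = 4*N**3 + N = N + 4*N**3)
(-135 - J(1)) + H(S, 12) = (-135 - (1 + 4*1**3)) + (-12 - 12*(-20)) = (-135 - (1 + 4*1)) + (-12 + 240) = (-135 - (1 + 4)) + 228 = (-135 - 1*5) + 228 = (-135 - 5) + 228 = -140 + 228 = 88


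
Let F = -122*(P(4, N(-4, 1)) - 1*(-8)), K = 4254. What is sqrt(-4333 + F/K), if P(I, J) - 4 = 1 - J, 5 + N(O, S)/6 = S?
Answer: 2*I*sqrt(4901962899)/2127 ≈ 65.834*I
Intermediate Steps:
N(O, S) = -30 + 6*S
P(I, J) = 5 - J (P(I, J) = 4 + (1 - J) = 5 - J)
F = -4514 (F = -122*((5 - (-30 + 6*1)) - 1*(-8)) = -122*((5 - (-30 + 6)) + 8) = -122*((5 - 1*(-24)) + 8) = -122*((5 + 24) + 8) = -122*(29 + 8) = -122*37 = -4514)
sqrt(-4333 + F/K) = sqrt(-4333 - 4514/4254) = sqrt(-4333 - 4514*1/4254) = sqrt(-4333 - 2257/2127) = sqrt(-9218548/2127) = 2*I*sqrt(4901962899)/2127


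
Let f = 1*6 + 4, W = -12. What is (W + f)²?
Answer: 4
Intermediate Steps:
f = 10 (f = 6 + 4 = 10)
(W + f)² = (-12 + 10)² = (-2)² = 4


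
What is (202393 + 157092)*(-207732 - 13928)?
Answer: -79683445100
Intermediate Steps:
(202393 + 157092)*(-207732 - 13928) = 359485*(-221660) = -79683445100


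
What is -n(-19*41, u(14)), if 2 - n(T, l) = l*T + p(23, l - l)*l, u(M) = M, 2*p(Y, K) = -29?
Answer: -11111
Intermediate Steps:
p(Y, K) = -29/2 (p(Y, K) = (½)*(-29) = -29/2)
n(T, l) = 2 + 29*l/2 - T*l (n(T, l) = 2 - (l*T - 29*l/2) = 2 - (T*l - 29*l/2) = 2 - (-29*l/2 + T*l) = 2 + (29*l/2 - T*l) = 2 + 29*l/2 - T*l)
-n(-19*41, u(14)) = -(2 + (29/2)*14 - 1*(-19*41)*14) = -(2 + 203 - 1*(-779)*14) = -(2 + 203 + 10906) = -1*11111 = -11111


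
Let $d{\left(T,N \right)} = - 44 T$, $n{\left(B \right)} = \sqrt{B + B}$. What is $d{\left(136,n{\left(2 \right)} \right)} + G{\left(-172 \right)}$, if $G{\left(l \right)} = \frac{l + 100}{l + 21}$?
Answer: $- \frac{903512}{151} \approx -5983.5$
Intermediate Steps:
$G{\left(l \right)} = \frac{100 + l}{21 + l}$
$n{\left(B \right)} = \sqrt{2} \sqrt{B}$ ($n{\left(B \right)} = \sqrt{2 B} = \sqrt{2} \sqrt{B}$)
$d{\left(136,n{\left(2 \right)} \right)} + G{\left(-172 \right)} = \left(-44\right) 136 + \frac{100 - 172}{21 - 172} = -5984 + \frac{1}{-151} \left(-72\right) = -5984 - - \frac{72}{151} = -5984 + \frac{72}{151} = - \frac{903512}{151}$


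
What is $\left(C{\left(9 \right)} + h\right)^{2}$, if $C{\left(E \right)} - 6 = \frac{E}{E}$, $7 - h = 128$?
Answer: $12996$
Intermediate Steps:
$h = -121$ ($h = 7 - 128 = -121$)
$C{\left(E \right)} = 7$ ($C{\left(E \right)} = 6 + \frac{E}{E} = 6 + 1 = 7$)
$\left(C{\left(9 \right)} + h\right)^{2} = \left(7 - 121\right)^{2} = \left(-114\right)^{2} = 12996$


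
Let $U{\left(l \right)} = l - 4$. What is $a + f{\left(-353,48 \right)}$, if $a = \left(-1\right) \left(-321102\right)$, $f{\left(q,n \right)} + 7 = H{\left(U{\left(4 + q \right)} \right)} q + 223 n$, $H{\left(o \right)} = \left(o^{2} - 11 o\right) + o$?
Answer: $-44901268$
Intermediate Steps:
$U{\left(l \right)} = -4 + l$
$H{\left(o \right)} = o^{2} - 10 o$
$f{\left(q,n \right)} = -7 + 223 n + q^{2} \left(-10 + q\right)$ ($f{\left(q,n \right)} = -7 + \left(\left(-4 + \left(4 + q\right)\right) \left(-10 + \left(-4 + \left(4 + q\right)\right)\right) q + 223 n\right) = -7 + \left(q \left(-10 + q\right) q + 223 n\right) = -7 + \left(q^{2} \left(-10 + q\right) + 223 n\right) = -7 + \left(223 n + q^{2} \left(-10 + q\right)\right) = -7 + 223 n + q^{2} \left(-10 + q\right)$)
$a = 321102$
$a + f{\left(-353,48 \right)} = 321102 + \left(-7 + 223 \cdot 48 + \left(-353\right)^{2} \left(-10 - 353\right)\right) = 321102 + \left(-7 + 10704 + 124609 \left(-363\right)\right) = 321102 - 45222370 = -44901268$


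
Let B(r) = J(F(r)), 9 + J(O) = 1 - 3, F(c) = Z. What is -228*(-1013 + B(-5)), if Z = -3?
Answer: 233472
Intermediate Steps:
F(c) = -3
J(O) = -11 (J(O) = -9 + (1 - 3) = -9 - 2 = -11)
B(r) = -11
-228*(-1013 + B(-5)) = -228*(-1013 - 11) = -228*(-1024) = 233472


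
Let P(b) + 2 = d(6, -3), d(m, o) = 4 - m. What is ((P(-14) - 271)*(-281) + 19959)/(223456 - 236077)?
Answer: -97234/12621 ≈ -7.7041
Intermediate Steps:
P(b) = -4 (P(b) = -2 + (4 - 1*6) = -2 + (4 - 6) = -2 - 2 = -4)
((P(-14) - 271)*(-281) + 19959)/(223456 - 236077) = ((-4 - 271)*(-281) + 19959)/(223456 - 236077) = (-275*(-281) + 19959)/(-12621) = (77275 + 19959)*(-1/12621) = 97234*(-1/12621) = -97234/12621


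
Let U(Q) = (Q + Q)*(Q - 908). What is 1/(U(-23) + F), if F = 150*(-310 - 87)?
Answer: -1/16724 ≈ -5.9794e-5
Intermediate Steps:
F = -59550 (F = 150*(-397) = -59550)
U(Q) = 2*Q*(-908 + Q) (U(Q) = (2*Q)*(-908 + Q) = 2*Q*(-908 + Q))
1/(U(-23) + F) = 1/(2*(-23)*(-908 - 23) - 59550) = 1/(2*(-23)*(-931) - 59550) = 1/(42826 - 59550) = 1/(-16724) = -1/16724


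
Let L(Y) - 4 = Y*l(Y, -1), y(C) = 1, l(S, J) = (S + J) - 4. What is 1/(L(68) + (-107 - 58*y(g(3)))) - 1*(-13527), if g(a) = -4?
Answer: 55771822/4123 ≈ 13527.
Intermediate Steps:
l(S, J) = -4 + J + S (l(S, J) = (J + S) - 4 = -4 + J + S)
L(Y) = 4 + Y*(-5 + Y) (L(Y) = 4 + Y*(-4 - 1 + Y) = 4 + Y*(-5 + Y))
1/(L(68) + (-107 - 58*y(g(3)))) - 1*(-13527) = 1/((4 + 68*(-5 + 68)) + (-107 - 58*1)) - 1*(-13527) = 1/((4 + 68*63) + (-107 - 58)) + 13527 = 1/((4 + 4284) - 165) + 13527 = 1/(4288 - 165) + 13527 = 1/4123 + 13527 = 55771822/4123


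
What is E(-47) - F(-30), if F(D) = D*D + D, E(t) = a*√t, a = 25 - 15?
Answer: -870 + 10*I*√47 ≈ -870.0 + 68.557*I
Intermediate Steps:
a = 10
E(t) = 10*√t
F(D) = D + D² (F(D) = D² + D = D + D²)
E(-47) - F(-30) = 10*√(-47) - (-30)*(1 - 30) = 10*(I*√47) - (-30)*(-29) = 10*I*√47 - 1*870 = 10*I*√47 - 870 = -870 + 10*I*√47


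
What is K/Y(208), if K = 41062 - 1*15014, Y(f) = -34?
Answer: -13024/17 ≈ -766.12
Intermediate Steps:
K = 26048 (K = 41062 - 15014 = 26048)
K/Y(208) = 26048/(-34) = 26048*(-1/34) = -13024/17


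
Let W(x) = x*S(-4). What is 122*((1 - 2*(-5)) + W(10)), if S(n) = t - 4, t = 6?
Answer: 3782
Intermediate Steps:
S(n) = 2 (S(n) = 6 - 4 = 2)
W(x) = 2*x (W(x) = x*2 = 2*x)
122*((1 - 2*(-5)) + W(10)) = 122*((1 - 2*(-5)) + 2*10) = 122*((1 + 10) + 20) = 122*(11 + 20) = 122*31 = 3782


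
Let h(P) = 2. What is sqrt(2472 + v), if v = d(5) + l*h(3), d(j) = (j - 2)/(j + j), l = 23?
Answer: sqrt(251830)/10 ≈ 50.183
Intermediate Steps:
d(j) = (-2 + j)/(2*j) (d(j) = (-2 + j)/((2*j)) = (-2 + j)*(1/(2*j)) = (-2 + j)/(2*j))
v = 463/10 (v = (1/2)*(-2 + 5)/5 + 23*2 = (1/2)*(1/5)*3 + 46 = 3/10 + 46 = 463/10 ≈ 46.300)
sqrt(2472 + v) = sqrt(2472 + 463/10) = sqrt(25183/10) = sqrt(251830)/10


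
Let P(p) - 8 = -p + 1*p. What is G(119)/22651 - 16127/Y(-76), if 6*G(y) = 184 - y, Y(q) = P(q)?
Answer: -1095877771/543624 ≈ -2015.9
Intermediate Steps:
P(p) = 8 (P(p) = 8 + (-p + 1*p) = 8 + (-p + p) = 8 + 0 = 8)
Y(q) = 8
G(y) = 92/3 - y/6 (G(y) = (184 - y)/6 = 92/3 - y/6)
G(119)/22651 - 16127/Y(-76) = (92/3 - ⅙*119)/22651 - 16127/8 = (92/3 - 119/6)*(1/22651) - 16127*⅛ = (65/6)*(1/22651) - 16127/8 = 65/135906 - 16127/8 = -1095877771/543624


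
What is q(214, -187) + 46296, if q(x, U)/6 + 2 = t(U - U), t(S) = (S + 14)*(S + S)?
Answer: 46284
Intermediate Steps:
t(S) = 2*S*(14 + S) (t(S) = (14 + S)*(2*S) = 2*S*(14 + S))
q(x, U) = -12 (q(x, U) = -12 + 6*(2*(U - U)*(14 + (U - U))) = -12 + 6*(2*0*(14 + 0)) = -12 + 6*(2*0*14) = -12 + 6*0 = -12 + 0 = -12)
q(214, -187) + 46296 = -12 + 46296 = 46284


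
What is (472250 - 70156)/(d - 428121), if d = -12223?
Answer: -201047/220172 ≈ -0.91314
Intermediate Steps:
(472250 - 70156)/(d - 428121) = (472250 - 70156)/(-12223 - 428121) = 402094/(-440344) = 402094*(-1/440344) = -201047/220172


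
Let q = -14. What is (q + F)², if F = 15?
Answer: 1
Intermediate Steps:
(q + F)² = (-14 + 15)² = 1² = 1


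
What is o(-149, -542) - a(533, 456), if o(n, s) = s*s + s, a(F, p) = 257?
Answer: 292965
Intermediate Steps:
o(n, s) = s + s² (o(n, s) = s² + s = s + s²)
o(-149, -542) - a(533, 456) = -542*(1 - 542) - 1*257 = -542*(-541) - 257 = 293222 - 257 = 292965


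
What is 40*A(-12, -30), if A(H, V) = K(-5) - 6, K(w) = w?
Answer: -440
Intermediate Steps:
A(H, V) = -11 (A(H, V) = -5 - 6 = -11)
40*A(-12, -30) = 40*(-11) = -440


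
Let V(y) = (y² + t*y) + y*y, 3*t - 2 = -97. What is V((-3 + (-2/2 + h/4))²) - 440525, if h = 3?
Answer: -169204357/384 ≈ -4.4064e+5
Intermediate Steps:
t = -95/3 (t = ⅔ + (⅓)*(-97) = ⅔ - 97/3 = -95/3 ≈ -31.667)
V(y) = 2*y² - 95*y/3 (V(y) = (y² - 95*y/3) + y*y = (y² - 95*y/3) + y² = 2*y² - 95*y/3)
V((-3 + (-2/2 + h/4))²) - 440525 = (-3 + (-2/2 + 3/4))²*(-95 + 6*(-3 + (-2/2 + 3/4))²)/3 - 440525 = (-3 + (-2*½ + 3*(¼)))²*(-95 + 6*(-3 + (-2*½ + 3*(¼)))²)/3 - 440525 = (-3 + (-1 + ¾))²*(-95 + 6*(-3 + (-1 + ¾))²)/3 - 440525 = (-3 - ¼)²*(-95 + 6*(-3 - ¼)²)/3 - 440525 = (-13/4)²*(-95 + 6*(-13/4)²)/3 - 440525 = (⅓)*(169/16)*(-95 + 6*(169/16)) - 440525 = (⅓)*(169/16)*(-95 + 507/8) - 440525 = (⅓)*(169/16)*(-253/8) - 440525 = -42757/384 - 440525 = -169204357/384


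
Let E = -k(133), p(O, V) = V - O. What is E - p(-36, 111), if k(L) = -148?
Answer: 1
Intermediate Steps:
E = 148 (E = -1*(-148) = 148)
E - p(-36, 111) = 148 - (111 - 1*(-36)) = 148 - (111 + 36) = 148 - 1*147 = 148 - 147 = 1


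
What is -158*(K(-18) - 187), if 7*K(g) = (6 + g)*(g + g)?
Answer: 138566/7 ≈ 19795.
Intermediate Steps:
K(g) = 2*g*(6 + g)/7 (K(g) = ((6 + g)*(g + g))/7 = ((6 + g)*(2*g))/7 = (2*g*(6 + g))/7 = 2*g*(6 + g)/7)
-158*(K(-18) - 187) = -158*((2/7)*(-18)*(6 - 18) - 187) = -158*((2/7)*(-18)*(-12) - 187) = -158*(432/7 - 187) = -158*(-877/7) = 138566/7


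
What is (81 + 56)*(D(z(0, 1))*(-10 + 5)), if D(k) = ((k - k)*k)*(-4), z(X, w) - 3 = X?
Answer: 0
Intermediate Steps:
z(X, w) = 3 + X
D(k) = 0 (D(k) = (0*k)*(-4) = 0*(-4) = 0)
(81 + 56)*(D(z(0, 1))*(-10 + 5)) = (81 + 56)*(0*(-10 + 5)) = 137*(0*(-5)) = 137*0 = 0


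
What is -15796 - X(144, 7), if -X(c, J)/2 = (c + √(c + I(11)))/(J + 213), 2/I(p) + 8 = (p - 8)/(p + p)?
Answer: -868708/55 + √1075541/9515 ≈ -15795.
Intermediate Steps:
I(p) = 2/(-8 + (-8 + p)/(2*p)) (I(p) = 2/(-8 + (p - 8)/(p + p)) = 2/(-8 + (-8 + p)/((2*p))) = 2/(-8 + (-8 + p)*(1/(2*p))) = 2/(-8 + (-8 + p)/(2*p)))
X(c, J) = -2*(c + √(-44/173 + c))/(213 + J) (X(c, J) = -2*(c + √(c - 4*11/(8 + 15*11)))/(J + 213) = -2*(c + √(c - 4*11/(8 + 165)))/(213 + J) = -2*(c + √(c - 4*11/173))/(213 + J) = -2*(c + √(c - 4*11*1/173))/(213 + J) = -2*(c + √(c - 44/173))/(213 + J) = -2*(c + √(-44/173 + c))/(213 + J))
-15796 - X(144, 7) = -15796 - (-2*144 - 2*√(-7612 + 29929*144)/173)/(213 + 7) = -15796 - (-288 - 2*√(-7612 + 4309776)/173)/220 = -15796 - (-288 - 4*√1075541/173)/220 = -15796 - (-72/55 - √1075541/9515) = -15796 + (72/55 + √1075541/9515) = -868708/55 + √1075541/9515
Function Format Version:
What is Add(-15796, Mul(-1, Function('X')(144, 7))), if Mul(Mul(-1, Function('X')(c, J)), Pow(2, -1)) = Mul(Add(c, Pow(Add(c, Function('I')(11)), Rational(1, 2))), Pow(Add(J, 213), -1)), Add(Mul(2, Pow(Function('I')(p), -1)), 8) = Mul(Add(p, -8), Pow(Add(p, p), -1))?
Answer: Add(Rational(-868708, 55), Mul(Rational(1, 9515), Pow(1075541, Rational(1, 2)))) ≈ -15795.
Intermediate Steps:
Function('I')(p) = Mul(2, Pow(Add(-8, Mul(Rational(1, 2), Pow(p, -1), Add(-8, p))), -1)) (Function('I')(p) = Mul(2, Pow(Add(-8, Mul(Add(p, -8), Pow(Add(p, p), -1))), -1)) = Mul(2, Pow(Add(-8, Mul(Add(-8, p), Pow(Mul(2, p), -1))), -1)) = Mul(2, Pow(Add(-8, Mul(Add(-8, p), Mul(Rational(1, 2), Pow(p, -1)))), -1)) = Mul(2, Pow(Add(-8, Mul(Rational(1, 2), Pow(p, -1), Add(-8, p))), -1)))
Function('X')(c, J) = Mul(-2, Pow(Add(213, J), -1), Add(c, Pow(Add(Rational(-44, 173), c), Rational(1, 2)))) (Function('X')(c, J) = Mul(-2, Mul(Add(c, Pow(Add(c, Mul(-4, 11, Pow(Add(8, Mul(15, 11)), -1))), Rational(1, 2))), Pow(Add(J, 213), -1))) = Mul(-2, Mul(Add(c, Pow(Add(c, Mul(-4, 11, Pow(Add(8, 165), -1))), Rational(1, 2))), Pow(Add(213, J), -1))) = Mul(-2, Mul(Add(c, Pow(Add(c, Mul(-4, 11, Pow(173, -1))), Rational(1, 2))), Pow(Add(213, J), -1))) = Mul(-2, Mul(Add(c, Pow(Add(c, Mul(-4, 11, Rational(1, 173))), Rational(1, 2))), Pow(Add(213, J), -1))) = Mul(-2, Mul(Add(c, Pow(Add(c, Rational(-44, 173)), Rational(1, 2))), Pow(Add(213, J), -1))) = Mul(-2, Mul(Add(c, Pow(Add(Rational(-44, 173), c), Rational(1, 2))), Pow(Add(213, J), -1))) = Mul(-2, Mul(Pow(Add(213, J), -1), Add(c, Pow(Add(Rational(-44, 173), c), Rational(1, 2))))) = Mul(-2, Pow(Add(213, J), -1), Add(c, Pow(Add(Rational(-44, 173), c), Rational(1, 2)))))
Add(-15796, Mul(-1, Function('X')(144, 7))) = Add(-15796, Mul(-1, Mul(Pow(Add(213, 7), -1), Add(Mul(-2, 144), Mul(Rational(-2, 173), Pow(Add(-7612, Mul(29929, 144)), Rational(1, 2))))))) = Add(-15796, Mul(-1, Mul(Pow(220, -1), Add(-288, Mul(Rational(-2, 173), Pow(Add(-7612, 4309776), Rational(1, 2))))))) = Add(-15796, Mul(-1, Mul(Rational(1, 220), Add(-288, Mul(Rational(-2, 173), Pow(4302164, Rational(1, 2))))))) = Add(-15796, Mul(-1, Mul(Rational(1, 220), Add(-288, Mul(Rational(-2, 173), Mul(2, Pow(1075541, Rational(1, 2)))))))) = Add(-15796, Mul(-1, Mul(Rational(1, 220), Add(-288, Mul(Rational(-4, 173), Pow(1075541, Rational(1, 2))))))) = Add(-15796, Mul(-1, Add(Rational(-72, 55), Mul(Rational(-1, 9515), Pow(1075541, Rational(1, 2)))))) = Add(-15796, Add(Rational(72, 55), Mul(Rational(1, 9515), Pow(1075541, Rational(1, 2))))) = Add(Rational(-868708, 55), Mul(Rational(1, 9515), Pow(1075541, Rational(1, 2))))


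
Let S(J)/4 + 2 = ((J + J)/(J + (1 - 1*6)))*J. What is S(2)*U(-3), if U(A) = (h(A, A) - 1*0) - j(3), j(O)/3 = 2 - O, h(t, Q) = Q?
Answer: 0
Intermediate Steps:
j(O) = 6 - 3*O (j(O) = 3*(2 - O) = 6 - 3*O)
U(A) = 3 + A (U(A) = (A - 1*0) - (6 - 3*3) = (A + 0) - (6 - 9) = A - 1*(-3) = A + 3 = 3 + A)
S(J) = -8 + 8*J²/(-5 + J) (S(J) = -8 + 4*(((J + J)/(J + (1 - 1*6)))*J) = -8 + 4*(((2*J)/(J + (1 - 6)))*J) = -8 + 4*(((2*J)/(J - 5))*J) = -8 + 4*(((2*J)/(-5 + J))*J) = -8 + 4*((2*J/(-5 + J))*J) = -8 + 4*(2*J²/(-5 + J)) = -8 + 8*J²/(-5 + J))
S(2)*U(-3) = (8*(5 + 2² - 1*2)/(-5 + 2))*(3 - 3) = (8*(5 + 4 - 2)/(-3))*0 = (8*(-⅓)*7)*0 = -56/3*0 = 0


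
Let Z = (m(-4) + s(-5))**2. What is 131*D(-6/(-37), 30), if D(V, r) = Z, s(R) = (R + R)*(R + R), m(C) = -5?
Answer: 1182275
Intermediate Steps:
s(R) = 4*R**2 (s(R) = (2*R)*(2*R) = 4*R**2)
Z = 9025 (Z = (-5 + 4*(-5)**2)**2 = (-5 + 4*25)**2 = (-5 + 100)**2 = 95**2 = 9025)
D(V, r) = 9025
131*D(-6/(-37), 30) = 131*9025 = 1182275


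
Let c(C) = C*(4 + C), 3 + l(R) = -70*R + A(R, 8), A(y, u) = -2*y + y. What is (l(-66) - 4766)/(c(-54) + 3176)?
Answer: -83/5876 ≈ -0.014125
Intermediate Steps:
A(y, u) = -y
l(R) = -3 - 71*R (l(R) = -3 + (-70*R - R) = -3 - 71*R)
(l(-66) - 4766)/(c(-54) + 3176) = ((-3 - 71*(-66)) - 4766)/(-54*(4 - 54) + 3176) = ((-3 + 4686) - 4766)/(-54*(-50) + 3176) = (4683 - 4766)/(2700 + 3176) = -83/5876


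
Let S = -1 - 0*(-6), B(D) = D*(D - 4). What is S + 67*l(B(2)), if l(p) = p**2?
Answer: 1071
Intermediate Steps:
B(D) = D*(-4 + D)
S = -1 (S = -1 - 1*0 = -1 + 0 = -1)
S + 67*l(B(2)) = -1 + 67*(2*(-4 + 2))**2 = -1 + 67*(2*(-2))**2 = -1 + 67*(-4)**2 = -1 + 67*16 = -1 + 1072 = 1071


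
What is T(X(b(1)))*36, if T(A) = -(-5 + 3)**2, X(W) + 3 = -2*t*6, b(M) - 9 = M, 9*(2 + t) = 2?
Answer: -144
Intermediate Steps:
t = -16/9 (t = -2 + (1/9)*2 = -2 + 2/9 = -16/9 ≈ -1.7778)
b(M) = 9 + M
X(W) = 55/3 (X(W) = -3 - 2*(-16/9)*6 = -3 + (32/9)*6 = -3 + 64/3 = 55/3)
T(A) = -4 (T(A) = -1*(-2)**2 = -1*4 = -4)
T(X(b(1)))*36 = -4*36 = -144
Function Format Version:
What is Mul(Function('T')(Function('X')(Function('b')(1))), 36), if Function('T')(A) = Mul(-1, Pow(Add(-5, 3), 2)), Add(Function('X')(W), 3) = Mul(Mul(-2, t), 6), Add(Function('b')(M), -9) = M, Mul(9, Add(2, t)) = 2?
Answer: -144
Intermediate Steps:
t = Rational(-16, 9) (t = Add(-2, Mul(Rational(1, 9), 2)) = Add(-2, Rational(2, 9)) = Rational(-16, 9) ≈ -1.7778)
Function('b')(M) = Add(9, M)
Function('X')(W) = Rational(55, 3) (Function('X')(W) = Add(-3, Mul(Mul(-2, Rational(-16, 9)), 6)) = Add(-3, Mul(Rational(32, 9), 6)) = Add(-3, Rational(64, 3)) = Rational(55, 3))
Function('T')(A) = -4 (Function('T')(A) = Mul(-1, Pow(-2, 2)) = Mul(-1, 4) = -4)
Mul(Function('T')(Function('X')(Function('b')(1))), 36) = Mul(-4, 36) = -144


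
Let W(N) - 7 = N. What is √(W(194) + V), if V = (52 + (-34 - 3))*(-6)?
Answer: √111 ≈ 10.536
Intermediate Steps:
W(N) = 7 + N
V = -90 (V = (52 - 37)*(-6) = 15*(-6) = -90)
√(W(194) + V) = √((7 + 194) - 90) = √(201 - 90) = √111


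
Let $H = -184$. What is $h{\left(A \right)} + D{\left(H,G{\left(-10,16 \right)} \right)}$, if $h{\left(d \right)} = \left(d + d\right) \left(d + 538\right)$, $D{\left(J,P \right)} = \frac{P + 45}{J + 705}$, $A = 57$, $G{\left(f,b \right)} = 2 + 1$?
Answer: $\frac{35339478}{521} \approx 67830.0$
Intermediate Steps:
$G{\left(f,b \right)} = 3$
$D{\left(J,P \right)} = \frac{45 + P}{705 + J}$
$h{\left(d \right)} = 2 d \left(538 + d\right)$
$h{\left(A \right)} + D{\left(H,G{\left(-10,16 \right)} \right)} = 2 \cdot 57 \left(538 + 57\right) + \frac{45 + 3}{705 - 184} = 2 \cdot 57 \cdot 595 + \frac{1}{521} \cdot 48 = 67830 + \frac{1}{521} \cdot 48 = 67830 + \frac{48}{521} = \frac{35339478}{521}$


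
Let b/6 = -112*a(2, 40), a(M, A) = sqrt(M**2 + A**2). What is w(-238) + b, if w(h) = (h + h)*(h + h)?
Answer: 226576 - 1344*sqrt(401) ≈ 1.9966e+5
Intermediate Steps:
w(h) = 4*h**2 (w(h) = (2*h)*(2*h) = 4*h**2)
a(M, A) = sqrt(A**2 + M**2)
b = -1344*sqrt(401) (b = 6*(-112*sqrt(40**2 + 2**2)) = 6*(-112*sqrt(1600 + 4)) = 6*(-224*sqrt(401)) = -1344*sqrt(401) ≈ -26914.)
w(-238) + b = 4*(-238)**2 - 1344*sqrt(401) = 4*56644 - 1344*sqrt(401) = 226576 - 1344*sqrt(401)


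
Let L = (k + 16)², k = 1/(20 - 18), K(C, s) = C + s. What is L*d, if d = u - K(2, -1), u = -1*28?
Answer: -31581/4 ≈ -7895.3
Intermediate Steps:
u = -28
d = -29 (d = -28 - (2 - 1) = -28 - 1*1 = -28 - 1 = -29)
k = ½ (k = 1/2 = ½ ≈ 0.50000)
L = 1089/4 (L = (½ + 16)² = (33/2)² = 1089/4 ≈ 272.25)
L*d = (1089/4)*(-29) = -31581/4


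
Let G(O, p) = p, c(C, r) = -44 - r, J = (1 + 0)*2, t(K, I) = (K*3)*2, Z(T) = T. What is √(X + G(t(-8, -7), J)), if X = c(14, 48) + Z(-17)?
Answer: I*√107 ≈ 10.344*I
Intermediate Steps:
t(K, I) = 6*K (t(K, I) = (3*K)*2 = 6*K)
J = 2 (J = 1*2 = 2)
X = -109 (X = (-44 - 1*48) - 17 = (-44 - 48) - 17 = -92 - 17 = -109)
√(X + G(t(-8, -7), J)) = √(-109 + 2) = √(-107) = I*√107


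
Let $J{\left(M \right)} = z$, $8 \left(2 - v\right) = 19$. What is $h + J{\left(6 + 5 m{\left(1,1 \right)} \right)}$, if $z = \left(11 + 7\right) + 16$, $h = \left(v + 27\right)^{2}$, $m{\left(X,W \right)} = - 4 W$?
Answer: $\frac{47545}{64} \approx 742.89$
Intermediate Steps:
$v = - \frac{3}{8}$ ($v = 2 - \frac{19}{8} = - \frac{3}{8} \approx -0.375$)
$h = \frac{45369}{64}$ ($h = \left(- \frac{3}{8} + 27\right)^{2} = \left(\frac{213}{8}\right)^{2} = \frac{45369}{64} \approx 708.89$)
$z = 34$ ($z = 18 + 16 = 34$)
$J{\left(M \right)} = 34$
$h + J{\left(6 + 5 m{\left(1,1 \right)} \right)} = \frac{45369}{64} + 34 = \frac{47545}{64}$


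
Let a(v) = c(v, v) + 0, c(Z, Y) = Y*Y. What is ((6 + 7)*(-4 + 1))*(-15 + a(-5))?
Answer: -390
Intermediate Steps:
c(Z, Y) = Y²
a(v) = v² (a(v) = v² + 0 = v²)
((6 + 7)*(-4 + 1))*(-15 + a(-5)) = ((6 + 7)*(-4 + 1))*(-15 + (-5)²) = (13*(-3))*(-15 + 25) = -39*10 = -390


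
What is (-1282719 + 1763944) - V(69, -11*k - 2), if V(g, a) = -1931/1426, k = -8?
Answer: 686228781/1426 ≈ 4.8123e+5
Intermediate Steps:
V(g, a) = -1931/1426 (V(g, a) = -1931*1/1426 = -1931/1426)
(-1282719 + 1763944) - V(69, -11*k - 2) = (-1282719 + 1763944) - 1*(-1931/1426) = 481225 + 1931/1426 = 686228781/1426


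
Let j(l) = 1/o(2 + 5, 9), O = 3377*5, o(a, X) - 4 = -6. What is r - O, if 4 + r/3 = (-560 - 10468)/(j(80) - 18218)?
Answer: -615609821/36437 ≈ -16895.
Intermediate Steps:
o(a, X) = -2 (o(a, X) = 4 - 6 = -2)
O = 16885
j(l) = -½ (j(l) = 1/(-2) = -½)
r = -371076/36437 (r = -12 + 3*((-560 - 10468)/(-½ - 18218)) = -12 + 3*(-11028/(-36437/2)) = -12 + 3*(-11028*(-2/36437)) = -12 + 3*(22056/36437) = -12 + 66168/36437 = -371076/36437 ≈ -10.184)
r - O = -371076/36437 - 1*16885 = -371076/36437 - 16885 = -615609821/36437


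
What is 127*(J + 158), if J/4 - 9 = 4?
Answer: 26670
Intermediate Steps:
J = 52 (J = 36 + 4*4 = 36 + 16 = 52)
127*(J + 158) = 127*(52 + 158) = 127*210 = 26670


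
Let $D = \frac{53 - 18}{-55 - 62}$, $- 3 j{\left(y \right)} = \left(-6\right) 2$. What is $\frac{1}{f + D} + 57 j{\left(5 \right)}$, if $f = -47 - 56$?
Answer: $\frac{2755491}{12086} \approx 227.99$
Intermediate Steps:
$j{\left(y \right)} = 4$ ($j{\left(y \right)} = - \frac{\left(-6\right) 2}{3} = \left(- \frac{1}{3}\right) \left(-12\right) = 4$)
$f = -103$
$D = - \frac{35}{117}$ ($D = \frac{35}{-117} = 35 \left(- \frac{1}{117}\right) = - \frac{35}{117} \approx -0.29915$)
$\frac{1}{f + D} + 57 j{\left(5 \right)} = \frac{1}{-103 - \frac{35}{117}} + 57 \cdot 4 = \frac{1}{- \frac{12086}{117}} + 228 = - \frac{117}{12086} + 228 = \frac{2755491}{12086}$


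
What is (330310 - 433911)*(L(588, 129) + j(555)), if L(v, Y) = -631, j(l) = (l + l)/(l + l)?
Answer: 65268630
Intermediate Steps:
j(l) = 1 (j(l) = (2*l)/((2*l)) = (2*l)*(1/(2*l)) = 1)
(330310 - 433911)*(L(588, 129) + j(555)) = (330310 - 433911)*(-631 + 1) = -103601*(-630) = 65268630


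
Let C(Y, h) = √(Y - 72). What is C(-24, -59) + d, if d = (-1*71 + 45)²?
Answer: 676 + 4*I*√6 ≈ 676.0 + 9.798*I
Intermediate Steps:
d = 676 (d = (-71 + 45)² = (-26)² = 676)
C(Y, h) = √(-72 + Y)
C(-24, -59) + d = √(-72 - 24) + 676 = √(-96) + 676 = 4*I*√6 + 676 = 676 + 4*I*√6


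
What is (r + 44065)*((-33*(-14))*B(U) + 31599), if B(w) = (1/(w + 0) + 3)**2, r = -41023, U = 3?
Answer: 111739758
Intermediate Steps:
B(w) = (3 + 1/w)**2 (B(w) = (1/w + 3)**2 = (3 + 1/w)**2)
(r + 44065)*((-33*(-14))*B(U) + 31599) = (-41023 + 44065)*((-33*(-14))*((1 + 3*3)**2/3**2) + 31599) = 3042*(462*((1 + 9)**2/9) + 31599) = 3042*(462*((1/9)*10**2) + 31599) = 3042*(462*((1/9)*100) + 31599) = 3042*(462*(100/9) + 31599) = 3042*(15400/3 + 31599) = 3042*(110197/3) = 111739758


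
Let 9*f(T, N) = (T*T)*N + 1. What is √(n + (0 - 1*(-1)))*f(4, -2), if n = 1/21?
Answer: -31*√462/189 ≈ -3.5255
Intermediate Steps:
n = 1/21 ≈ 0.047619
f(T, N) = ⅑ + N*T²/9 (f(T, N) = ((T*T)*N + 1)/9 = (T²*N + 1)/9 = (N*T² + 1)/9 = (1 + N*T²)/9 = ⅑ + N*T²/9)
√(n + (0 - 1*(-1)))*f(4, -2) = √(1/21 + (0 - 1*(-1)))*(⅑ + (⅑)*(-2)*4²) = √(1/21 + (0 + 1))*(⅑ + (⅑)*(-2)*16) = √(1/21 + 1)*(⅑ - 32/9) = √(22/21)*(-31/9) = (√462/21)*(-31/9) = -31*√462/189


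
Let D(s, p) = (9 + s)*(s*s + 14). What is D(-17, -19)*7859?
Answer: -19050216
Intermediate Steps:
D(s, p) = (9 + s)*(14 + s²) (D(s, p) = (9 + s)*(s² + 14) = (9 + s)*(14 + s²))
D(-17, -19)*7859 = (126 + (-17)³ + 9*(-17)² + 14*(-17))*7859 = (126 - 4913 + 9*289 - 238)*7859 = (126 - 4913 + 2601 - 238)*7859 = -2424*7859 = -19050216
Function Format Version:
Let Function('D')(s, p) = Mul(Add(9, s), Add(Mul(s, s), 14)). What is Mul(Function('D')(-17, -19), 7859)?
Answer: -19050216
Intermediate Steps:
Function('D')(s, p) = Mul(Add(9, s), Add(14, Pow(s, 2))) (Function('D')(s, p) = Mul(Add(9, s), Add(Pow(s, 2), 14)) = Mul(Add(9, s), Add(14, Pow(s, 2))))
Mul(Function('D')(-17, -19), 7859) = Mul(Add(126, Pow(-17, 3), Mul(9, Pow(-17, 2)), Mul(14, -17)), 7859) = Mul(Add(126, -4913, Mul(9, 289), -238), 7859) = Mul(Add(126, -4913, 2601, -238), 7859) = Mul(-2424, 7859) = -19050216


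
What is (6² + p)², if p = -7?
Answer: 841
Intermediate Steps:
(6² + p)² = (6² - 7)² = (36 - 7)² = 29² = 841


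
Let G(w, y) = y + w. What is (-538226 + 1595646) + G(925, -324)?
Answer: 1058021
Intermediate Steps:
G(w, y) = w + y
(-538226 + 1595646) + G(925, -324) = (-538226 + 1595646) + (925 - 324) = 1057420 + 601 = 1058021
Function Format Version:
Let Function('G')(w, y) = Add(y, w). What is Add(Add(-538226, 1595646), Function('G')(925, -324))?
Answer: 1058021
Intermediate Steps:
Function('G')(w, y) = Add(w, y)
Add(Add(-538226, 1595646), Function('G')(925, -324)) = Add(Add(-538226, 1595646), Add(925, -324)) = Add(1057420, 601) = 1058021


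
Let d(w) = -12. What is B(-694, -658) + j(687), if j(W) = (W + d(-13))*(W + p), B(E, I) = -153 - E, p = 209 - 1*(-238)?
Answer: 765991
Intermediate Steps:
p = 447 (p = 209 + 238 = 447)
j(W) = (-12 + W)*(447 + W) (j(W) = (W - 12)*(W + 447) = (-12 + W)*(447 + W))
B(-694, -658) + j(687) = (-153 - 1*(-694)) + (-5364 + 687² + 435*687) = (-153 + 694) + (-5364 + 471969 + 298845) = 541 + 765450 = 765991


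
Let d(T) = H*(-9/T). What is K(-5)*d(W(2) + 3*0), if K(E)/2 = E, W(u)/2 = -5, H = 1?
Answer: -9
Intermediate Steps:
W(u) = -10 (W(u) = 2*(-5) = -10)
K(E) = 2*E
d(T) = -9/T (d(T) = 1*(-9/T) = -9/T)
K(-5)*d(W(2) + 3*0) = (2*(-5))*(-9/(-10 + 3*0)) = -(-90)/(-10 + 0) = -(-90)/(-10) = -(-90)*(-1)/10 = -10*9/10 = -9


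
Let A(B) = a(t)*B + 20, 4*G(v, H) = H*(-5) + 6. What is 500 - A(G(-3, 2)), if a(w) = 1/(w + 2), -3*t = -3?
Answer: 1441/3 ≈ 480.33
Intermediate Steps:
t = 1 (t = -1/3*(-3) = 1)
G(v, H) = 3/2 - 5*H/4 (G(v, H) = (H*(-5) + 6)/4 = (-5*H + 6)/4 = (6 - 5*H)/4 = 3/2 - 5*H/4)
a(w) = 1/(2 + w)
A(B) = 20 + B/3 (A(B) = B/(2 + 1) + 20 = B/3 + 20 = 20 + B/3)
500 - A(G(-3, 2)) = 500 - (20 + (3/2 - 5/4*2)/3) = 500 - (20 + (3/2 - 5/2)/3) = 500 - (20 + (1/3)*(-1)) = 500 - (20 - 1/3) = 500 - 1*59/3 = 500 - 59/3 = 1441/3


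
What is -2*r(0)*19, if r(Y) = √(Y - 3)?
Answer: -38*I*√3 ≈ -65.818*I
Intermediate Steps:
r(Y) = √(-3 + Y)
-2*r(0)*19 = -2*√(-3 + 0)*19 = -2*I*√3*19 = -38*I*√3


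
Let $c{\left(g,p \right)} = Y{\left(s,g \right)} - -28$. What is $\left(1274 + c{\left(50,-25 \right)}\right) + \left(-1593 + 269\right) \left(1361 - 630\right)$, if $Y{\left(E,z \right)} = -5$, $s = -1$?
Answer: $-966547$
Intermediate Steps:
$c{\left(g,p \right)} = 23$ ($c{\left(g,p \right)} = -5 - -28 = -5 + 28 = 23$)
$\left(1274 + c{\left(50,-25 \right)}\right) + \left(-1593 + 269\right) \left(1361 - 630\right) = \left(1274 + 23\right) + \left(-1593 + 269\right) \left(1361 - 630\right) = 1297 - 967844 = -966547$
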